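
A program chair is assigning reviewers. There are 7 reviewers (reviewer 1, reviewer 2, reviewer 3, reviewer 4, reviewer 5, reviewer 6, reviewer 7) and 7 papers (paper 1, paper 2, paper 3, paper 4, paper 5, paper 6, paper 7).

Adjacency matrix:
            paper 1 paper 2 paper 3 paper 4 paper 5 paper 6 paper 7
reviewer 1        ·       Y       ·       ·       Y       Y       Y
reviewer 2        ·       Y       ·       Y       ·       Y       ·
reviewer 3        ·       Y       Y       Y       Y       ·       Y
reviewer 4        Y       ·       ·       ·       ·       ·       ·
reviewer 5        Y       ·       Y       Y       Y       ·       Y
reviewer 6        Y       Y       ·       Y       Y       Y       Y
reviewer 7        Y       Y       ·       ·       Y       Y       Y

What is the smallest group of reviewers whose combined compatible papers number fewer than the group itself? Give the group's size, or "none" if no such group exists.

A matching saturating every reviewer exists, for instance reviewer 1→paper 7, reviewer 2→paper 4, reviewer 3→paper 3, reviewer 4→paper 1, reviewer 5→paper 5, reviewer 6→paper 6, reviewer 7→paper 2.
By Hall's marriage theorem, this means |N(S)| ≥ |S| for every subset S, so no violating subset exists.

none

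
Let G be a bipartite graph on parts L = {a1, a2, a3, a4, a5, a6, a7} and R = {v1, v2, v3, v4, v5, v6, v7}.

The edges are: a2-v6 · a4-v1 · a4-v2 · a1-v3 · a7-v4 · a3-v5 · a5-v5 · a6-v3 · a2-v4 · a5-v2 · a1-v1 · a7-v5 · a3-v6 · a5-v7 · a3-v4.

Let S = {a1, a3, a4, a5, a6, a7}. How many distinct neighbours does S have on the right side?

The union of neighbours of {a1, a3, a4, a5, a6, a7} is {v1, v2, v3, v4, v5, v6, v7}, which has 7 elements.
Since |N(S)| = 7 ≥ |S| = 6, Hall's condition holds for this subset.

7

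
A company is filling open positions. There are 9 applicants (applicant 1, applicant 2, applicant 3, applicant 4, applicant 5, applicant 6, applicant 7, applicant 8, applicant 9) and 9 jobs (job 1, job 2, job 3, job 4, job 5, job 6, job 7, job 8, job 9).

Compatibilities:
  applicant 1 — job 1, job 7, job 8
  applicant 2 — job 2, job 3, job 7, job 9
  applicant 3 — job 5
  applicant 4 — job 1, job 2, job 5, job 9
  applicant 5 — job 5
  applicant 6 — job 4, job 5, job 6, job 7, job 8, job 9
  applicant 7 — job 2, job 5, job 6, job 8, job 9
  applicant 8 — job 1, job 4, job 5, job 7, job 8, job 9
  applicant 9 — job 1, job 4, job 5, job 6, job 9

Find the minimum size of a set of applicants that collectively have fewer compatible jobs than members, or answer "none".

Take S = {applicant 3, applicant 5}. Its neighbourhood is {job 5}, so |N(S)| = 1 < |S| = 2.
No single vertex violates Hall's condition since each has at least one neighbour, so 2 is the minimum.

2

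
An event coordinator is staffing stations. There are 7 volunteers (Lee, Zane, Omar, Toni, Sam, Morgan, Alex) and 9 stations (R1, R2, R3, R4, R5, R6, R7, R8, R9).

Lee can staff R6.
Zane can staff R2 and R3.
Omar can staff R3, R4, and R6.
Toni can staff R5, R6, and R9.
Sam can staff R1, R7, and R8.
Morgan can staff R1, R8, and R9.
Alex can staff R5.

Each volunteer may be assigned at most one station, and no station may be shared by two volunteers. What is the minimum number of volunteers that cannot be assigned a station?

0

One maximum matching: Lee–R6, Zane–R3, Omar–R4, Toni–R9, Sam–R7, Morgan–R8, Alex–R5.
This saturates every volunteer, so 7 is the maximum.
That matches 7 of the 7, leaving 0 unmatched; no matching can do better.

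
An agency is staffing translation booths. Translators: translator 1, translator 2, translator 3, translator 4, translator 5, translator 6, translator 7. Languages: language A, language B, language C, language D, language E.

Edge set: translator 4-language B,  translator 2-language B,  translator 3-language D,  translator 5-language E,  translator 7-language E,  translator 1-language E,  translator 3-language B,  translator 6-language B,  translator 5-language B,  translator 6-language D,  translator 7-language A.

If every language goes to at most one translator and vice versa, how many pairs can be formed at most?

4

One maximum matching: translator 1-language E, translator 2-language B, translator 3-language D, translator 7-language A.
The set {translator 1, translator 2, translator 3, translator 4, translator 5, translator 6} has only 3 neighbours ({language B, language D, language E}), so by Hall's theorem at most 4 of the 7 translators can be matched.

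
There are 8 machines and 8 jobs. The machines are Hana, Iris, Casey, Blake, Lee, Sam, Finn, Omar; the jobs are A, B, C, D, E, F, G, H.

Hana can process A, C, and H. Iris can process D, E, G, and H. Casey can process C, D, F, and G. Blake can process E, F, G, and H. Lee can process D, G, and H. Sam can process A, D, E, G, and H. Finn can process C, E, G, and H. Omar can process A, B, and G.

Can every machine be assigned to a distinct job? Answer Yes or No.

Yes

A valid assignment of size 8: Hana→C, Iris→D, Casey→F, Blake→H, Lee→G, Sam→A, Finn→E, Omar→B.
Every machine is matched, so this is a perfect matching.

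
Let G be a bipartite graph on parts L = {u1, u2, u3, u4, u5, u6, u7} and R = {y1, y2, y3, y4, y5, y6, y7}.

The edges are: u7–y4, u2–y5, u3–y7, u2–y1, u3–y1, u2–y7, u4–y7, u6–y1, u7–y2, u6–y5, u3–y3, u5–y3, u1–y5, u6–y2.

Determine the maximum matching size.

A valid assignment of size 6: u1→y5, u2→y1, u3→y3, u4→y7, u6→y2, u7→y4.
The set {u1, u2, u3, u4, u5} has only 4 neighbours ({y1, y3, y5, y7}), so by Hall's theorem at most 6 of the 7 left vertices can be matched.

6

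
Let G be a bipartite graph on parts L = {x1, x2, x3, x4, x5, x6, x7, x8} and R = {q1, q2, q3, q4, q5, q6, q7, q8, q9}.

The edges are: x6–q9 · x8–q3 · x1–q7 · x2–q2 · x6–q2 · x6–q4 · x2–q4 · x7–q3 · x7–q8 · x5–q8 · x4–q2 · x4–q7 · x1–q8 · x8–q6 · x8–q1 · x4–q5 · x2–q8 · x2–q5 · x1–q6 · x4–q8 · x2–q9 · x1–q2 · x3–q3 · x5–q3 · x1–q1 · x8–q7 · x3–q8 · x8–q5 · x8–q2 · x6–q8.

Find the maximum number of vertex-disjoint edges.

7

One maximum matching: x1–q7, x2–q4, x3–q3, x4–q2, x5–q8, x6–q9, x8–q6.
The set {x3, x5, x7} has only 2 neighbours ({q3, q8}), so by Hall's theorem at most 7 of the 8 left vertices can be matched.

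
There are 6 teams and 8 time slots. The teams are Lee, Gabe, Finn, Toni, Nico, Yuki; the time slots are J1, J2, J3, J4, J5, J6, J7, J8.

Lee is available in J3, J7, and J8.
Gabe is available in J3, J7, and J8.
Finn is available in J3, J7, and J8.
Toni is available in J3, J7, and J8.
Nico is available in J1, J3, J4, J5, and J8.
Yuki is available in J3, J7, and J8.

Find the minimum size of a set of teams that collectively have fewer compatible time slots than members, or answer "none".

Take S = {Lee, Gabe, Finn, Toni}. Its neighbourhood is {J3, J7, J8}, so |N(S)| = 3 < |S| = 4.
Every subset of size less than 4 has at least as many neighbours as members, so 4 is the minimum.

4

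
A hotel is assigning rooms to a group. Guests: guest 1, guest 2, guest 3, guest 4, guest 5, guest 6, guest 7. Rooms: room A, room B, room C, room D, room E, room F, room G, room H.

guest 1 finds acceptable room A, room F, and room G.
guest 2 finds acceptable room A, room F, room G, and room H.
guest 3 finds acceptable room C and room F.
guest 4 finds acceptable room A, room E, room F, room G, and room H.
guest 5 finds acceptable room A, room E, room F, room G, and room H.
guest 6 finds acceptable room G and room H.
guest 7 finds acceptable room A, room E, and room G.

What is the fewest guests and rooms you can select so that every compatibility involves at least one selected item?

6

{guest 3, room A, room E, room F, room G, room H} is a vertex cover of size 6: every edge has an endpoint in this set.
No smaller cover exists because guest 1–room F, guest 2–room H, guest 3–room C, guest 4–room A, guest 5–room E, guest 6–room G is a matching of size 6, and a cover must include an endpoint of each of these disjoint edges (König's theorem).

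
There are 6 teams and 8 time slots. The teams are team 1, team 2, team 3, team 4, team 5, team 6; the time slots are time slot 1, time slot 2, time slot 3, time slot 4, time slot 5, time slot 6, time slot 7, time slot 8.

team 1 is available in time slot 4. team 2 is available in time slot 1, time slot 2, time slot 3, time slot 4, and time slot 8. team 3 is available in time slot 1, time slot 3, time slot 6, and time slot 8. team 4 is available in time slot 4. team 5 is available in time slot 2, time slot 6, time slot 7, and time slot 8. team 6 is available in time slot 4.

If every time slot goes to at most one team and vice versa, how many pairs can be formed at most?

A valid assignment of size 4: team 1→time slot 4, team 2→time slot 3, team 3→time slot 8, team 5→time slot 2.
The set {team 1, team 4, team 6} has only 1 neighbour ({time slot 4}), so by Hall's theorem at most 4 of the 6 teams can be matched.

4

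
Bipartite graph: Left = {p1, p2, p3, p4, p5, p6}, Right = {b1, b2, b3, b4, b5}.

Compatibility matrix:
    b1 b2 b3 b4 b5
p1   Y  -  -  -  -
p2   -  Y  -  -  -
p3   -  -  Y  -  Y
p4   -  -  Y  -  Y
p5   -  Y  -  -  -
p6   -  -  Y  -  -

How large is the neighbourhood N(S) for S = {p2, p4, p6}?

3

The union of neighbours of {p2, p4, p6} is {b2, b3, b5}, which has 3 elements.
Since |N(S)| = 3 ≥ |S| = 3, Hall's condition holds for this subset.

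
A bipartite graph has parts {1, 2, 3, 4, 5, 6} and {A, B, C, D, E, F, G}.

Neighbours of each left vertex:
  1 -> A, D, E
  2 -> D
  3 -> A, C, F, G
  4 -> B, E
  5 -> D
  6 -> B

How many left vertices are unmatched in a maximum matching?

1

One maximum matching: 1–A, 2–D, 3–F, 4–E, 6–B.
The set {2, 5} has only 1 neighbour ({D}), so by Hall's theorem at most 5 of the 6 left vertices can be matched.
That matches 5 of the 6, leaving 1 unmatched; no matching can do better.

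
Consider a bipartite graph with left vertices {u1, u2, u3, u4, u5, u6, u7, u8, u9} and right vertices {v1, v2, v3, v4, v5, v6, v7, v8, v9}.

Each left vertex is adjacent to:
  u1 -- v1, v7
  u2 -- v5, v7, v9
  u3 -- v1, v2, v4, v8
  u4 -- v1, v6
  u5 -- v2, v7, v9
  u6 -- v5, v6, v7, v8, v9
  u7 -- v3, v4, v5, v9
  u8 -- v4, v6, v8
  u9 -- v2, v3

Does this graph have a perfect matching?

A valid assignment of size 9: u1-v1, u2-v9, u3-v8, u4-v6, u5-v7, u6-v5, u7-v3, u8-v4, u9-v2.
All 9 left vertices are covered.

Yes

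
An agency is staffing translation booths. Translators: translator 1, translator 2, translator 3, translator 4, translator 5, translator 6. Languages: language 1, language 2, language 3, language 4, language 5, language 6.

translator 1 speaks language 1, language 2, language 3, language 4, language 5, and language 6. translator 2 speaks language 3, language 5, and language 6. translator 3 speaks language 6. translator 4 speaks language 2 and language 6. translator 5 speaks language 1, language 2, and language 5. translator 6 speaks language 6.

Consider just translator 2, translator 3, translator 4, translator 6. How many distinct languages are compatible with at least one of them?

The union of neighbours of {translator 2, translator 3, translator 4, translator 6} is {language 2, language 3, language 5, language 6}, which has 4 elements.
Since |N(S)| = 4 ≥ |S| = 4, Hall's condition holds for this subset.

4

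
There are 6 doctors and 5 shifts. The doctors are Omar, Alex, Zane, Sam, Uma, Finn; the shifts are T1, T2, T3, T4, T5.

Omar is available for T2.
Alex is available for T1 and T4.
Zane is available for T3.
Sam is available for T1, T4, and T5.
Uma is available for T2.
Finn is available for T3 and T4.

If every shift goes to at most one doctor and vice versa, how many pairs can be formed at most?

5

One maximum matching: Omar-T2, Alex-T1, Zane-T3, Sam-T5, Finn-T4.
The set {Omar, Uma} has only 1 neighbour ({T2}), so by Hall's theorem at most 5 of the 6 doctors can be matched.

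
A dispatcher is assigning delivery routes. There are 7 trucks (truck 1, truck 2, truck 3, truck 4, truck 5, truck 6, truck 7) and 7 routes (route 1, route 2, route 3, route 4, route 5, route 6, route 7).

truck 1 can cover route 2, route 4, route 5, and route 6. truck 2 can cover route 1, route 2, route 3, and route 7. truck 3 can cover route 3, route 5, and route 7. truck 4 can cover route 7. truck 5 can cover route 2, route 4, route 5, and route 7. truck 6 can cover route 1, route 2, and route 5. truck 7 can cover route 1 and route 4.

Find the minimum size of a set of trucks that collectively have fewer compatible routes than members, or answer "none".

none

A matching saturating every truck exists, for instance truck 1→route 6, truck 2→route 3, truck 3→route 5, truck 4→route 7, truck 5→route 2, truck 6→route 1, truck 7→route 4.
By Hall's marriage theorem, this means |N(S)| ≥ |S| for every subset S, so no violating subset exists.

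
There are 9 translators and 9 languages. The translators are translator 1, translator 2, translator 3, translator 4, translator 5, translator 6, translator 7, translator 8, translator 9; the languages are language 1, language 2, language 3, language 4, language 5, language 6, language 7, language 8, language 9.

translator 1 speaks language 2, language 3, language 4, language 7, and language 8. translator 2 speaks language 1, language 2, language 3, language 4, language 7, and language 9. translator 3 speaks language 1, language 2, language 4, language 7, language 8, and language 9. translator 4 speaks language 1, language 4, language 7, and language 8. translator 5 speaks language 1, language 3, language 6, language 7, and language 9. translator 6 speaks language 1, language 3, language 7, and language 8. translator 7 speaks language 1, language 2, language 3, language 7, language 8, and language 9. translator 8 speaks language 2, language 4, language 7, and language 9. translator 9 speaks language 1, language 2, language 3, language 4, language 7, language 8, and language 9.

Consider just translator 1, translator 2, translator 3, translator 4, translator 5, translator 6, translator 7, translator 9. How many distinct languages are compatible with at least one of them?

The union of neighbours of {translator 1, translator 2, translator 3, translator 4, translator 5, translator 6, translator 7, translator 9} is {language 1, language 2, language 3, language 4, language 6, language 7, language 8, language 9}, which has 8 elements.
Since |N(S)| = 8 ≥ |S| = 8, Hall's condition holds for this subset.

8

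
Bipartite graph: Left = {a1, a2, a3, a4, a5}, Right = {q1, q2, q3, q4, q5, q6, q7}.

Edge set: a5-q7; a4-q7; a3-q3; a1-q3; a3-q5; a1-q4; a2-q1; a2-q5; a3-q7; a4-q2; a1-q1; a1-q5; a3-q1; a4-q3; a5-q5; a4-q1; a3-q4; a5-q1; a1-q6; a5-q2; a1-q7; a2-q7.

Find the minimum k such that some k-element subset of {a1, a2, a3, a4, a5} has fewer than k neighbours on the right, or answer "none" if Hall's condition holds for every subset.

none

A matching saturating every left vertex exists, for instance a1→q6, a2→q5, a3→q4, a4→q7, a5→q2.
By Hall's marriage theorem, this means |N(S)| ≥ |S| for every subset S, so no violating subset exists.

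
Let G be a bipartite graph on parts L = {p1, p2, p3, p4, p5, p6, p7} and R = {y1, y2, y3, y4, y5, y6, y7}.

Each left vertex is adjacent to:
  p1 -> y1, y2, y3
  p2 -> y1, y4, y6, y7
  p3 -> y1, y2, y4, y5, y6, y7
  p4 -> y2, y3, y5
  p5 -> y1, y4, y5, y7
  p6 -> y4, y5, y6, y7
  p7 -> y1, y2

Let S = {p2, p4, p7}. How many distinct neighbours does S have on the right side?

The union of neighbours of {p2, p4, p7} is {y1, y2, y3, y4, y5, y6, y7}, which has 7 elements.
Since |N(S)| = 7 ≥ |S| = 3, Hall's condition holds for this subset.

7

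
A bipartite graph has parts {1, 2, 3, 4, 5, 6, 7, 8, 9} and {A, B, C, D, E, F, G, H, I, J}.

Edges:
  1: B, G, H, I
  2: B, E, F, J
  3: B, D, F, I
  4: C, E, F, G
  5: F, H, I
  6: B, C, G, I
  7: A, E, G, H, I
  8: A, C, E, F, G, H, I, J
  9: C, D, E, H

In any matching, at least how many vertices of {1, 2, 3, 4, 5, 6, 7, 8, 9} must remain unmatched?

0

A valid assignment of size 9: 1–H, 2–J, 3–D, 4–C, 5–F, 6–B, 7–A, 8–G, 9–E.
This saturates every left vertex, so 9 is the maximum.
That matches 9 of the 9, leaving 0 unmatched; no matching can do better.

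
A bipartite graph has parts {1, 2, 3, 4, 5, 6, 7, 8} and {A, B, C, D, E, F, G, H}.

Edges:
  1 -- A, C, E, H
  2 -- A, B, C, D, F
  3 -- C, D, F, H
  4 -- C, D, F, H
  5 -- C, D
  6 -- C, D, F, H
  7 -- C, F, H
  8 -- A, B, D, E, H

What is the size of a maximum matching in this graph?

7

One maximum matching: 1→E, 2→B, 3→C, 4→H, 5→D, 6→F, 8→A.
The set {3, 4, 5, 6, 7} has only 4 neighbours ({C, D, F, H}), so by Hall's theorem at most 7 of the 8 left vertices can be matched.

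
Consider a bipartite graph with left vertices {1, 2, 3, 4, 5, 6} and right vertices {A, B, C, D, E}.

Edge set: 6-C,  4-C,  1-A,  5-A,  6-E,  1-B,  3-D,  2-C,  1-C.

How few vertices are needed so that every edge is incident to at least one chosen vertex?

A maximum matching has 5 edges (e.g. 1–B, 2–C, 3–D, 5–A, 6–E).
By König's theorem the minimum vertex cover has the same size. One such cover is {1, 3, 5, 6, C}.

5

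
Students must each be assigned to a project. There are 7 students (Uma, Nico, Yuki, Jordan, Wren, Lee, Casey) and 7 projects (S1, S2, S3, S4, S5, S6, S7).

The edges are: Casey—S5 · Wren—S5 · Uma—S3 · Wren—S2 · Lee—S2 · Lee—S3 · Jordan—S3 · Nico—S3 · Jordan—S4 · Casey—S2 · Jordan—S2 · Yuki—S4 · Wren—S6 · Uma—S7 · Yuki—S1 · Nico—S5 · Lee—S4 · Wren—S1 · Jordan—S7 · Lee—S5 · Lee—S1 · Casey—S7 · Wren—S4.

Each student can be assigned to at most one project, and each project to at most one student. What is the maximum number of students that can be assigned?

7

For example, pair Uma→S7, Nico→S5, Yuki→S1, Jordan→S4, Wren→S6, Lee→S3, Casey→S2.
This saturates every student, so 7 is the maximum.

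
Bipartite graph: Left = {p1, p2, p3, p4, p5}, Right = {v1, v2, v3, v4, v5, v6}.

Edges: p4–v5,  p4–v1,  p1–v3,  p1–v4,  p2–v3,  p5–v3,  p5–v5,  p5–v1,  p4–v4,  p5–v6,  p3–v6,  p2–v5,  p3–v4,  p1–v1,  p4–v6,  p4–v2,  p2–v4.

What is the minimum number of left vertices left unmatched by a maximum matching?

0

One maximum matching: p1→v1, p2→v3, p3→v4, p4→v2, p5→v6.
All 5 left vertices are matched, so no larger matching exists.
That matches 5 of the 5, leaving 0 unmatched; no matching can do better.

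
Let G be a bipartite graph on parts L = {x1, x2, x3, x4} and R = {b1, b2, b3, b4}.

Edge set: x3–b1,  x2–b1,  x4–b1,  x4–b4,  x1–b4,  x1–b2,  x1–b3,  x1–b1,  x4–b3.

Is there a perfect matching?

No

The set {x2, x3} has only 1 neighbour ({b1}), so by Hall's theorem at most 3 of the 4 left vertices can be matched.
Hence no matching covers every left vertex.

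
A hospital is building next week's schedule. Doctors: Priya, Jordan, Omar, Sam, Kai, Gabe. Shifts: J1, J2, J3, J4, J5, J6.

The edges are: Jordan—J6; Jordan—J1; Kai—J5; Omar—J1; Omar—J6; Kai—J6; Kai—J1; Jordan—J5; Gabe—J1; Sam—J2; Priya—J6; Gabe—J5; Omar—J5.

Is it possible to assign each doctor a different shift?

The set {Priya, Jordan, Omar, Kai, Gabe} has only 3 neighbours ({J1, J5, J6}), so by Hall's theorem at most 4 of the 6 doctors can be matched.
Hence no matching covers every doctor.

No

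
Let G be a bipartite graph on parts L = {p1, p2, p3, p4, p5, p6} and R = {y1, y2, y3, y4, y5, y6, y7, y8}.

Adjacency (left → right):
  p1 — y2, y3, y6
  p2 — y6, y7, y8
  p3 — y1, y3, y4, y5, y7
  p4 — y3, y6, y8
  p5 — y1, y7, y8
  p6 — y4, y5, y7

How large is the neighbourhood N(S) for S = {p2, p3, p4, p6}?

The union of neighbours of {p2, p3, p4, p6} is {y1, y3, y4, y5, y6, y7, y8}, which has 7 elements.
Since |N(S)| = 7 ≥ |S| = 4, Hall's condition holds for this subset.

7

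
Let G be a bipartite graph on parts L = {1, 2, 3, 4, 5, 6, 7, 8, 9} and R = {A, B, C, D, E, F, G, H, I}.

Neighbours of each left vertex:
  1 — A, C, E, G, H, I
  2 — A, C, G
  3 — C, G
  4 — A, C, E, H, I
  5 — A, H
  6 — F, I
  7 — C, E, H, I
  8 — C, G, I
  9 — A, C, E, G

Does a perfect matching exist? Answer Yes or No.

The set {1, 2, 3, 4, 5, 7, 8, 9} has only 6 neighbours ({A, C, E, G, H, I}), so by Hall's theorem at most 7 of the 9 left vertices can be matched.
Hence no matching covers every left vertex.

No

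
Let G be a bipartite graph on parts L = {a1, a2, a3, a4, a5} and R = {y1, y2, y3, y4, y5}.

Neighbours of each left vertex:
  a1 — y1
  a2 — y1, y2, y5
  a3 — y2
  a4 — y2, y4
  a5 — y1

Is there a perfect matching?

The set {a1, a5} has only 1 neighbour ({y1}), so by Hall's theorem at most 4 of the 5 left vertices can be matched.
Hence no matching covers every left vertex.

No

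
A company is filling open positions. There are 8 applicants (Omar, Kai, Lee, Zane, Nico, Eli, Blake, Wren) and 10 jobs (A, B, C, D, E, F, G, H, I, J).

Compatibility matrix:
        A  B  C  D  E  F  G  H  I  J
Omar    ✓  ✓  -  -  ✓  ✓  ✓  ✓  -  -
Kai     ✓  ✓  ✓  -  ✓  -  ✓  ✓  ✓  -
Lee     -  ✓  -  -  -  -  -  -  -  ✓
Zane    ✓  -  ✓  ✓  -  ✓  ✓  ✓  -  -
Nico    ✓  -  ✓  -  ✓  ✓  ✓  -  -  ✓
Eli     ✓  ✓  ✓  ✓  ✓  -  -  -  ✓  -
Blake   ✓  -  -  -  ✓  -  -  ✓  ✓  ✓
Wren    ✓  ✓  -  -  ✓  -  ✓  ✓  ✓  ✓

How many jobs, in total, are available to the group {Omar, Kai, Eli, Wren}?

The union of neighbours of {Omar, Kai, Eli, Wren} is {A, B, C, D, E, F, G, H, I, J}, which has 10 elements.
Since |N(S)| = 10 ≥ |S| = 4, Hall's condition holds for this subset.

10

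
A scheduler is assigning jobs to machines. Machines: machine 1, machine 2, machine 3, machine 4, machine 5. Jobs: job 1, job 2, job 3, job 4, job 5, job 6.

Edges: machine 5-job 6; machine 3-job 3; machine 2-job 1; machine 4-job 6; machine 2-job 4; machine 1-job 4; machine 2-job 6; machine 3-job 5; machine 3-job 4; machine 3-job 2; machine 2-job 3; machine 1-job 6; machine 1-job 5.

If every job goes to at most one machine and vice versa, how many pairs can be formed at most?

4

A valid assignment of size 4: machine 1–job 4, machine 2–job 3, machine 3–job 2, machine 4–job 6.
The set {machine 4, machine 5} has only 1 neighbour ({job 6}), so by Hall's theorem at most 4 of the 5 machines can be matched.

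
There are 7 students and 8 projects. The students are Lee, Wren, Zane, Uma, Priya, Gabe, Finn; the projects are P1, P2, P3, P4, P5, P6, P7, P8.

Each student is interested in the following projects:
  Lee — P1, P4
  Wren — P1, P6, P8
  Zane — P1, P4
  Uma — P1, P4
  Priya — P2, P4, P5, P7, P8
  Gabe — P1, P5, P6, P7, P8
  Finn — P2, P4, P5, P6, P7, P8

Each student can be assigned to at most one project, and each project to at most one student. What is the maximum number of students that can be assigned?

6

For example, pair Lee-P4, Wren-P6, Zane-P1, Priya-P7, Gabe-P8, Finn-P2.
The set {Lee, Zane, Uma} has only 2 neighbours ({P1, P4}), so by Hall's theorem at most 6 of the 7 students can be matched.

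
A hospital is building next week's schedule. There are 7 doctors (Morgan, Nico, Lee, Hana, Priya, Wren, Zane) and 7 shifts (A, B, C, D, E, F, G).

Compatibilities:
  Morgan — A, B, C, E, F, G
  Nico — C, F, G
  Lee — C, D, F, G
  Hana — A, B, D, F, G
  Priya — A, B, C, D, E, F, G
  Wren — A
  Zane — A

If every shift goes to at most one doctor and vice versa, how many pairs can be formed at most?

6

For example, pair Morgan–B, Nico–C, Lee–F, Hana–G, Priya–E, Wren–A.
The set {Wren, Zane} has only 1 neighbour ({A}), so by Hall's theorem at most 6 of the 7 doctors can be matched.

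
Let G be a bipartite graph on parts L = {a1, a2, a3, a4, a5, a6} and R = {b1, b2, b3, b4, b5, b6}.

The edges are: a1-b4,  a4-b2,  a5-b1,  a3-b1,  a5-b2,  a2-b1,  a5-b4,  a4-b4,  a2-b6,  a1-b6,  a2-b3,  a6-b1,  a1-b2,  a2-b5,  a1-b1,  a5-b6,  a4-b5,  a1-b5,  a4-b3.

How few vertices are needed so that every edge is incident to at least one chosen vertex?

{a1, a2, a4, a5, b1} is a vertex cover of size 5: every edge has an endpoint in this set.
No smaller cover exists because a1–b5, a2–b3, a3–b1, a4–b4, a5–b6 is a matching of size 5, and a cover must include an endpoint of each of these disjoint edges (König's theorem).

5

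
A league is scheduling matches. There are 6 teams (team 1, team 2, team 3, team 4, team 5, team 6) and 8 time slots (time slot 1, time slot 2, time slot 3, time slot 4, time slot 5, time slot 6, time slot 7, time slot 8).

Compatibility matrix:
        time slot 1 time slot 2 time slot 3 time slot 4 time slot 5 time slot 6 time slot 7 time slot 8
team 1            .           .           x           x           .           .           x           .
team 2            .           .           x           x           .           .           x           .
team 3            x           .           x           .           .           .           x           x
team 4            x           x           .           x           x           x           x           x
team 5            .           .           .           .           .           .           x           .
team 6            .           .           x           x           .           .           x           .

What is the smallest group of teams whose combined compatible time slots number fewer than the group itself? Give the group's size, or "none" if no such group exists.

4

Take S = {team 1, team 2, team 5, team 6}. Its neighbourhood is {time slot 3, time slot 4, time slot 7}, so |N(S)| = 3 < |S| = 4.
Every subset of size less than 4 has at least as many neighbours as members, so 4 is the minimum.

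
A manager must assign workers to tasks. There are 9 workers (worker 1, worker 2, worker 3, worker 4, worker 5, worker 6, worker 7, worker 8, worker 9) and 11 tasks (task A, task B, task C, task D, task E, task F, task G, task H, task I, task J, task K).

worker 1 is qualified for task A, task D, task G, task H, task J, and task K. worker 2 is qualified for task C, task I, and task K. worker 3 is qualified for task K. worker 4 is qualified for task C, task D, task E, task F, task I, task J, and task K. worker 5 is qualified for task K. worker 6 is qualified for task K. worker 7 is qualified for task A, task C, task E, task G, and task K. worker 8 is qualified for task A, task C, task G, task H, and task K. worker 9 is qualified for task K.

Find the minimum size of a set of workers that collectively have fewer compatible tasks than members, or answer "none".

2

Take S = {worker 3, worker 5}. Its neighbourhood is {task K}, so |N(S)| = 1 < |S| = 2.
No single vertex violates Hall's condition since each has at least one neighbour, so 2 is the minimum.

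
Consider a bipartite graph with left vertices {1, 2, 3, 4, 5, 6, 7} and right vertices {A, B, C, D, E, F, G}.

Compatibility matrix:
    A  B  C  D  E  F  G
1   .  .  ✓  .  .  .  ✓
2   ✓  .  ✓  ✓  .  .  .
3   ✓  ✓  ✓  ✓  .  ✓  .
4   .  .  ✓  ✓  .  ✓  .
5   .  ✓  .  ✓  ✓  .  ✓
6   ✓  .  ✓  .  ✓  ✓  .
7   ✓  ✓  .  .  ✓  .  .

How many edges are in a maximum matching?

For example, pair 1-G, 2-D, 3-A, 4-F, 5-E, 6-C, 7-B.
All 7 left vertices are matched, so no larger matching exists.

7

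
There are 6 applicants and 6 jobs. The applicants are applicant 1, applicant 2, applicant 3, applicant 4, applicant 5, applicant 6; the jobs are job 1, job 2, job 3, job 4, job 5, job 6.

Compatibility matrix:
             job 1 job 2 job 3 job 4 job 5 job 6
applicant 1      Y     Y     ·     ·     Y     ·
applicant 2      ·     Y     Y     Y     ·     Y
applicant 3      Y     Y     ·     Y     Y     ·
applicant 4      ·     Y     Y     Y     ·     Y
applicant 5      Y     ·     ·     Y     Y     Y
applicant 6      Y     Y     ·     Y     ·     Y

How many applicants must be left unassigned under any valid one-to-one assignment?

0

A valid assignment of size 6: applicant 1→job 5, applicant 2→job 6, applicant 3→job 4, applicant 4→job 3, applicant 5→job 1, applicant 6→job 2.
All 6 applicants are matched, so no larger matching exists.
That matches 6 of the 6, leaving 0 unmatched; no matching can do better.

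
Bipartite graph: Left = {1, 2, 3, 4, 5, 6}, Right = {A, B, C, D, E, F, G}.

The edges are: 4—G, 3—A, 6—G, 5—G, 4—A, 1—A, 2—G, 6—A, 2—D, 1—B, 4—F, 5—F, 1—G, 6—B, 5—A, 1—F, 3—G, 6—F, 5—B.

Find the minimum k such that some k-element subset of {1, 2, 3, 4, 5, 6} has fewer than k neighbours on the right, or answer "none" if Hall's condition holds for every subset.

5

Take S = {1, 3, 4, 5, 6}. Its neighbourhood is {A, B, F, G}, so |N(S)| = 4 < |S| = 5.
Every subset of size less than 5 has at least as many neighbours as members, so 5 is the minimum.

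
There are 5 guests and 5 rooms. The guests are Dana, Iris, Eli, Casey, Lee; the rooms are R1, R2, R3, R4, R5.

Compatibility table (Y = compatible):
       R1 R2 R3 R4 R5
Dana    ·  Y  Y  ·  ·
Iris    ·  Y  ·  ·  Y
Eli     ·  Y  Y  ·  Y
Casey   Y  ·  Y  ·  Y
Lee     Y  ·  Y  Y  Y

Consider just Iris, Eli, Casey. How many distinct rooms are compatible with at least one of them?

The union of neighbours of {Iris, Eli, Casey} is {R1, R2, R3, R5}, which has 4 elements.
Since |N(S)| = 4 ≥ |S| = 3, Hall's condition holds for this subset.

4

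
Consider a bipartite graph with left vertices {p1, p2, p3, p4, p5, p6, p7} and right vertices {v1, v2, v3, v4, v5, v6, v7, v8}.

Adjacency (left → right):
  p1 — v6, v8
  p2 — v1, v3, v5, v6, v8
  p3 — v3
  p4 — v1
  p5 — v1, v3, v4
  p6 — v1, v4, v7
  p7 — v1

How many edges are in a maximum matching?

6

For example, pair p1→v8, p2→v6, p3→v3, p4→v1, p5→v4, p6→v7.
The set {p4, p7} has only 1 neighbour ({v1}), so by Hall's theorem at most 6 of the 7 left vertices can be matched.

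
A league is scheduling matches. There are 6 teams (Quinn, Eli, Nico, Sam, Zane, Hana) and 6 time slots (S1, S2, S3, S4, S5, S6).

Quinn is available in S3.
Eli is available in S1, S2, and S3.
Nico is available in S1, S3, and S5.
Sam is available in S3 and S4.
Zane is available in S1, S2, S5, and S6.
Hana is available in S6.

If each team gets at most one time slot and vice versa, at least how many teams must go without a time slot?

For example, pair Quinn–S3, Eli–S1, Nico–S5, Sam–S4, Zane–S2, Hana–S6.
All 6 teams are matched, so no larger matching exists.
That matches 6 of the 6, leaving 0 unmatched; no matching can do better.

0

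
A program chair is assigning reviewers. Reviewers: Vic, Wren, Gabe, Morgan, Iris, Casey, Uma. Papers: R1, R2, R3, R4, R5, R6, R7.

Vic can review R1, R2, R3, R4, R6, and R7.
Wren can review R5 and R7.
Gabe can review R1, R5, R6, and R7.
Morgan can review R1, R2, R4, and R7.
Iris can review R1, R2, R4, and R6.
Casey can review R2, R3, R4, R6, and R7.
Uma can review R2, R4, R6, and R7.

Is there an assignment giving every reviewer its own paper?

One maximum matching: Vic→R2, Wren→R5, Gabe→R6, Morgan→R1, Iris→R4, Casey→R3, Uma→R7.
Every reviewer is matched, so this is a perfect matching.

Yes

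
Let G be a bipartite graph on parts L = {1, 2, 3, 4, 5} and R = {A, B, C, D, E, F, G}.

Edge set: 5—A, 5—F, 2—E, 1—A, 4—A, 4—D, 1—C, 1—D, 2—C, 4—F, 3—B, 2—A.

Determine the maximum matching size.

A valid assignment of size 5: 1–C, 2–E, 3–B, 4–D, 5–F.
This saturates every left vertex, so 5 is the maximum.

5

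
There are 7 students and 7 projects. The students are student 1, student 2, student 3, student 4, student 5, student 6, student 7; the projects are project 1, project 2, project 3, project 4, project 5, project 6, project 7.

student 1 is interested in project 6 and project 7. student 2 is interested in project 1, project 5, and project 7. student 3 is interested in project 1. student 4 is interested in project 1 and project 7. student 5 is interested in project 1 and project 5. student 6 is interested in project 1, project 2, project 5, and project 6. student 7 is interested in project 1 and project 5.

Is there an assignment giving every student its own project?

The set {student 2, student 3, student 4, student 5, student 7} has only 3 neighbours ({project 1, project 5, project 7}), so by Hall's theorem at most 5 of the 7 students can be matched.
Hence no matching covers every student.

No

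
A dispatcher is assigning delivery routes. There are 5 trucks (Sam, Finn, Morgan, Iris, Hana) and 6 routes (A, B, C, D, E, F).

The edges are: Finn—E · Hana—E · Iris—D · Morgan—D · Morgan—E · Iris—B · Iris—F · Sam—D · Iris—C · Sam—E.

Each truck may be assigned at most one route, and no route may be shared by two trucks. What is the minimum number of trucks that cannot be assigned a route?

2

One maximum matching: Sam-D, Finn-E, Iris-B.
The set {Sam, Finn, Morgan, Hana} has only 2 neighbours ({D, E}), so by Hall's theorem at most 3 of the 5 trucks can be matched.
That matches 3 of the 5, leaving 2 unmatched; no matching can do better.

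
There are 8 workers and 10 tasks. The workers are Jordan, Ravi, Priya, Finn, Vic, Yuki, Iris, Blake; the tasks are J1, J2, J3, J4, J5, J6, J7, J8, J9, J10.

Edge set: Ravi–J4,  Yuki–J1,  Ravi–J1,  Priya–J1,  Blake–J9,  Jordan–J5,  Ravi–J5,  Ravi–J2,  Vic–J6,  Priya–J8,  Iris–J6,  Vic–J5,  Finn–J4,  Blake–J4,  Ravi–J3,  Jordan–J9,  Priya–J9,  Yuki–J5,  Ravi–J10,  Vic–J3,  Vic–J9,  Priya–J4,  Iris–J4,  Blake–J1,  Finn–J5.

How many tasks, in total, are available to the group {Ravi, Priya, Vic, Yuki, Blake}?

9

The union of neighbours of {Ravi, Priya, Vic, Yuki, Blake} is {J1, J2, J3, J4, J5, J6, J8, J9, J10}, which has 9 elements.
Since |N(S)| = 9 ≥ |S| = 5, Hall's condition holds for this subset.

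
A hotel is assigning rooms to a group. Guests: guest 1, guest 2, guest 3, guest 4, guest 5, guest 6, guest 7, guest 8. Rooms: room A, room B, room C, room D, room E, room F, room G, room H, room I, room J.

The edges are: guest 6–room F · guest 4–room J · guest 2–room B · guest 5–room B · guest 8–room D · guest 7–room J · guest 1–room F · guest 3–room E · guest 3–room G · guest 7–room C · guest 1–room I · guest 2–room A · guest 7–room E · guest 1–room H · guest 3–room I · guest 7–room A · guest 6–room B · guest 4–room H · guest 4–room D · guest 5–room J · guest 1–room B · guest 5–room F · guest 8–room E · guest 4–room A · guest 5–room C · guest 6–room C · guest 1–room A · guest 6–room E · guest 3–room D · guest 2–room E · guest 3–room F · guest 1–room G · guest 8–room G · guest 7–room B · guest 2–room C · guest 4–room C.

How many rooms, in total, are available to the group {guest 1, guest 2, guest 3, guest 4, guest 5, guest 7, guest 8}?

10

The union of neighbours of {guest 1, guest 2, guest 3, guest 4, guest 5, guest 7, guest 8} is {room A, room B, room C, room D, room E, room F, room G, room H, room I, room J}, which has 10 elements.
Since |N(S)| = 10 ≥ |S| = 7, Hall's condition holds for this subset.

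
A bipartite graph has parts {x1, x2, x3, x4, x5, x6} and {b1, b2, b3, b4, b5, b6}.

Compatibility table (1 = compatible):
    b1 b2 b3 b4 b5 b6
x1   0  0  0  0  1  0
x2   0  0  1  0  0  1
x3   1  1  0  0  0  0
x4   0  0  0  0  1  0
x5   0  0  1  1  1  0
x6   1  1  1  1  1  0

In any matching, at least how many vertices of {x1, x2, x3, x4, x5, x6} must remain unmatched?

1

For example, pair x1–b5, x2–b6, x3–b2, x5–b3, x6–b1.
The set {x1, x4} has only 1 neighbour ({b5}), so by Hall's theorem at most 5 of the 6 left vertices can be matched.
That matches 5 of the 6, leaving 1 unmatched; no matching can do better.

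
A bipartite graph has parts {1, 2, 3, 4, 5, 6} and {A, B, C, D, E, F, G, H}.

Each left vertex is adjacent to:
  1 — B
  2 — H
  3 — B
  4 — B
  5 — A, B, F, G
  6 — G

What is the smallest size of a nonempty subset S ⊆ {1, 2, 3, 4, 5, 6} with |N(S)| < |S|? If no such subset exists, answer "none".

2

Take S = {1, 3}. Its neighbourhood is {B}, so |N(S)| = 1 < |S| = 2.
No single vertex violates Hall's condition since each has at least one neighbour, so 2 is the minimum.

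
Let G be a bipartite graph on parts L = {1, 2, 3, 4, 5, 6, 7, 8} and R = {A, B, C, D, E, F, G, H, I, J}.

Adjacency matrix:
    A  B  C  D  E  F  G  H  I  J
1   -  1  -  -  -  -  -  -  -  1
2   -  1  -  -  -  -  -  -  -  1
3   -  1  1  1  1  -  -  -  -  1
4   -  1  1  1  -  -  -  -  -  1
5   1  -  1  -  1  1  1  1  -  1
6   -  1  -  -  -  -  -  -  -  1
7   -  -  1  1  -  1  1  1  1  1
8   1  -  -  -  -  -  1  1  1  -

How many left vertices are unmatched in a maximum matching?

1

A valid assignment of size 7: 1→J, 2→B, 3→E, 4→C, 5→A, 7→G, 8→I.
The set {1, 2, 6} has only 2 neighbours ({B, J}), so by Hall's theorem at most 7 of the 8 left vertices can be matched.
That matches 7 of the 8, leaving 1 unmatched; no matching can do better.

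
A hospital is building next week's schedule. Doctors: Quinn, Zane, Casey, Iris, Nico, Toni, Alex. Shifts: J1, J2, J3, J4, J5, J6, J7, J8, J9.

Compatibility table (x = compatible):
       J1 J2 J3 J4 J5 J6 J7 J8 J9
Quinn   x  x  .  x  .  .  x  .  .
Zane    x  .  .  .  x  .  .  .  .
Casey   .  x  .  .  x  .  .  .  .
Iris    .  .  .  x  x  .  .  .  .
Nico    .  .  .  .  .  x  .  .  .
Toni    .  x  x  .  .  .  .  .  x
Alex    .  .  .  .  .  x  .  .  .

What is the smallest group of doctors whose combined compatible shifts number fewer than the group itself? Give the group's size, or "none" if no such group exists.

2

Take S = {Nico, Alex}. Its neighbourhood is {J6}, so |N(S)| = 1 < |S| = 2.
No single vertex violates Hall's condition since each has at least one neighbour, so 2 is the minimum.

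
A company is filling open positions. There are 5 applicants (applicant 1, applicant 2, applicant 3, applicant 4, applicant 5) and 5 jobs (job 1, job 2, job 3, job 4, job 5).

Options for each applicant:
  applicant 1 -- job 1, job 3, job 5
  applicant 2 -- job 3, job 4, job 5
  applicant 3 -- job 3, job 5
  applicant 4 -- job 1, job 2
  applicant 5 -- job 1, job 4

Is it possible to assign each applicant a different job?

One maximum matching: applicant 1→job 3, applicant 2→job 4, applicant 3→job 5, applicant 4→job 2, applicant 5→job 1.
Every applicant is matched, so this is a perfect matching.

Yes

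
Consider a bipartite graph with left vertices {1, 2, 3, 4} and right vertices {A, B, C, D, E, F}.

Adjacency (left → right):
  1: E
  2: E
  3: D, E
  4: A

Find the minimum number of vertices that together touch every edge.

The 3 edges 1–E, 3–D, 4–A form a matching, so any vertex cover needs at least 3 vertices (one per matched edge).
Conversely {3, 4, E} meets every edge and has exactly 3 vertices, so 3 is optimal.

3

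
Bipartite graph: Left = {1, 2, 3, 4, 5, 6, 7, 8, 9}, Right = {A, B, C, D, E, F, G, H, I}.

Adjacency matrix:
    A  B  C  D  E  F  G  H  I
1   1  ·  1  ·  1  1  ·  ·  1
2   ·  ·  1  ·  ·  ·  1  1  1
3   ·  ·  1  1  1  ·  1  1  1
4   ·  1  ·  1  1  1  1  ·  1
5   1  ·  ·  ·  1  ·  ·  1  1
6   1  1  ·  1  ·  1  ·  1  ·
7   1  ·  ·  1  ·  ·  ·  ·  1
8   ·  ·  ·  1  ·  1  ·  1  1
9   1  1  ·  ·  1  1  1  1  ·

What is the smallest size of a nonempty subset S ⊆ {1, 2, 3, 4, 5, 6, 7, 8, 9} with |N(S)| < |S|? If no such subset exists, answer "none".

none

A matching saturating every left vertex exists, for instance 1→A, 2→C, 3→E, 4→B, 5→I, 6→H, 7→D, 8→F, 9→G.
By Hall's marriage theorem, this means |N(S)| ≥ |S| for every subset S, so no violating subset exists.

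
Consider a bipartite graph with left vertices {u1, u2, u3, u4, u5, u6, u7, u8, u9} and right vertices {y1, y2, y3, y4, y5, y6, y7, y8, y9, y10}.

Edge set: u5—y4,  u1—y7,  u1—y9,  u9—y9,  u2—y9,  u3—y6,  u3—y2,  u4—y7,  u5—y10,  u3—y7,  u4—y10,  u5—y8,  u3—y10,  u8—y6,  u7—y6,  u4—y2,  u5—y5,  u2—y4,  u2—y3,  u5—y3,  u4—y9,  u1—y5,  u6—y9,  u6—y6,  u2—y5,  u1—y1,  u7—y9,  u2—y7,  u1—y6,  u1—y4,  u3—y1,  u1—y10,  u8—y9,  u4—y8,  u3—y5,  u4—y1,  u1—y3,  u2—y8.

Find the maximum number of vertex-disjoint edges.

For example, pair u1–y3, u2–y8, u3–y1, u4–y7, u5–y10, u6–y9, u7–y6.
The set {u6, u7, u8, u9} has only 2 neighbours ({y6, y9}), so by Hall's theorem at most 7 of the 9 left vertices can be matched.

7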